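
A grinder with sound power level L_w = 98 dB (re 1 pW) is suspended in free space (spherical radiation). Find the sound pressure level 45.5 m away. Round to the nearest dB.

54 dB

L_p = L_w − 10·log₁₀(4π·r²) with r = 45.5 m.
4π·r² = 2.602e+04 m², 10·log₁₀ of that is 44.152 dB.
L_p = 98 − 44.152 = 53.85 dB.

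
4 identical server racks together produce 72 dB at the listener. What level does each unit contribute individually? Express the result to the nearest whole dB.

For N identical incoherent sources L_total = L₁ + 10·log₁₀ N, so L₁ = 72 − 10·log₁₀(4) = 72 − 6.021.

66 dB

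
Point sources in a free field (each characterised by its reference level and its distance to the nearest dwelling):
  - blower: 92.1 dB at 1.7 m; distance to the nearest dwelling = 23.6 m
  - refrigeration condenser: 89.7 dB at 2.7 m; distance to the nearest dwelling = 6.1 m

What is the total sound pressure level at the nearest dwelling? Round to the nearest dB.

83 dB

Propagate each source to the receiver with L = L_ref − 20·log₁₀(r/r_ref), then add intensities.
blower: 92.1 − 20·log₁₀(23.6/1.7) = 92.1 − 22.85 = 69.25 dB.
refrigeration condenser: 89.7 − 20·log₁₀(6.1/2.7) = 89.7 − 7.08 = 82.62 dB.
Σ 10^(L/10) = 1.913e+08 → L_total = 10·log₁₀(1.913e+08) = 82.82 dB.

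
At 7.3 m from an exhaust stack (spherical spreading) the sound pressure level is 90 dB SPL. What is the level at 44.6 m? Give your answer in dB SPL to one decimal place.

For a point source, L₂ = L₁ − 20·log₁₀(r₂/r₁).
L₂ = 90 − 20·log₁₀(44.6/7.3) = 90 − 15.720 = 74.28 dB SPL.

74.3 dB SPL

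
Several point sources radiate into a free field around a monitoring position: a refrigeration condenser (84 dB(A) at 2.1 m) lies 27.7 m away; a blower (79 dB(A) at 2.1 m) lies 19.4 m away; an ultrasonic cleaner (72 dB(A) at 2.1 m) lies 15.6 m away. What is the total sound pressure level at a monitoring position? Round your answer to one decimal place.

First find each source's level at the receiver (point-source: −20·log₁₀(r/r_ref)), then combine on an intensity basis.
refrigeration condenser: 84 − 20·log₁₀(27.7/2.1) = 84 − 22.41 = 61.59 dB(A).
blower: 79 − 20·log₁₀(19.4/2.1) = 79 − 19.31 = 59.69 dB(A).
ultrasonic cleaner: 72 − 20·log₁₀(15.6/2.1) = 72 − 17.42 = 54.58 dB(A).
Σ 10^(L/10) = 2.662e+06 → L_total = 10·log₁₀(2.662e+06) = 64.25 dB(A).

64.3 dB(A)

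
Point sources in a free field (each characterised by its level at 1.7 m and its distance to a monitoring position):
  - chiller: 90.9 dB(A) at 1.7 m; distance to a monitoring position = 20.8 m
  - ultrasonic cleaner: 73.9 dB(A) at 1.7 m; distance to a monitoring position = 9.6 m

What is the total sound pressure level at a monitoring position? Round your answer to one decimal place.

First find each source's level at the receiver (point-source: −20·log₁₀(r/r_ref)), then combine on an intensity basis.
chiller: 90.9 − 20·log₁₀(20.8/1.7) = 90.9 − 21.75 = 69.15 dB(A).
ultrasonic cleaner: 73.9 − 20·log₁₀(9.6/1.7) = 73.9 − 15.04 = 58.86 dB(A).
Σ 10^(L/10) = 8.988e+06 → L_total = 10·log₁₀(8.988e+06) = 69.54 dB(A).

69.5 dB(A)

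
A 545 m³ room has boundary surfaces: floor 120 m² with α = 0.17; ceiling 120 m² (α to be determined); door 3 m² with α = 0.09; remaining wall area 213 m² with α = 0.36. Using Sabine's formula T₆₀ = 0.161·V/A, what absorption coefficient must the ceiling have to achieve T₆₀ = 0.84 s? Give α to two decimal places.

Required total absorption A = 0.161·545/0.84 = 104.46 m².
Absorption from the other surfaces = 120·0.17 + 3·0.09 + 213·0.36 = 97.35 m², so the ceiling must supply 7.11 m² over 120 m².
α = 7.11/120 = 0.059.

0.06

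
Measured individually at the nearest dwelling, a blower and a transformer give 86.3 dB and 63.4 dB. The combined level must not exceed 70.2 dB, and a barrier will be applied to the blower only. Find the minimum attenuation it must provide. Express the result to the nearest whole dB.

17 dB

The untreated sources together contribute 10^(63.4/10) = 2.188e+06, i.e. 63.40 dB.
The limit corresponds to 10^(70.2/10) = 1.047e+07; subtracting the fixed part leaves 8.284e+06 for the blower, i.e. 69.18 dB.
Required insertion loss = 86.3 − 69.18 = 17.12 dB.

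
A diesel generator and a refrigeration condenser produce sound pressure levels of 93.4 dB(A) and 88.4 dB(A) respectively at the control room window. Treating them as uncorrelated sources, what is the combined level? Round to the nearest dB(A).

Incoherent sources combine by intensity addition: L_total = 10·log₁₀(Σ 10^(L_i/10)).
Σ 10^(L/10) = 10^(93.4/10) + 10^(88.4/10) = 2.880e+09.
L_total = 10·log₁₀(2.880e+09) = 94.59 dB(A).

95 dB(A)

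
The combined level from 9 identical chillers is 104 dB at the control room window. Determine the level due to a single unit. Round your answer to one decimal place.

94.5 dB

Dividing the total intensity by 9 lowers the level by 10·log₁₀ 9 = 9.542 dB: L₁ = 104 − 9.542.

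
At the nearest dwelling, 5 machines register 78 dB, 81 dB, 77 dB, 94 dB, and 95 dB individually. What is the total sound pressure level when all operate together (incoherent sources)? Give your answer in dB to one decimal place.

For uncorrelated sources the intensities add, so convert each level to linear form, sum, and take 10·log₁₀ of the total.
Σ 10^(L/10) = 10^(78/10) + 10^(81/10) + 10^(77/10) + 10^(94/10) + 10^(95/10) = 5.913e+09.
L_total = 10·log₁₀(5.913e+09) = 97.72 dB.

97.7 dB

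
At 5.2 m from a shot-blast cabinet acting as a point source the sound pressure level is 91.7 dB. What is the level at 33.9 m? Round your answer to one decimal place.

Spherical spreading from a point source gives a 20·log₁₀(r₂/r₁) drop.
L₂ = 91.7 − 20·log₁₀(33.9/5.2) = 91.7 − 16.284 = 75.42 dB.

75.4 dB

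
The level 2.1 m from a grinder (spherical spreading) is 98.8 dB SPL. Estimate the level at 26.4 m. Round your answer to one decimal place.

For a point source, L₂ = L₁ − 20·log₁₀(r₂/r₁).
L₂ = 98.8 − 20·log₁₀(26.4/2.1) = 98.8 − 21.988 = 76.81 dB SPL.

76.8 dB SPL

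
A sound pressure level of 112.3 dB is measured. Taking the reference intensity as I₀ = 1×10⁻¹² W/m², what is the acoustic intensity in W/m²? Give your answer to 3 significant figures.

I/I₀ = 10^(112.3/10) = 1.698e+11, so I = 1.698e+11 × 10⁻¹² W/m².

0.170 W/m²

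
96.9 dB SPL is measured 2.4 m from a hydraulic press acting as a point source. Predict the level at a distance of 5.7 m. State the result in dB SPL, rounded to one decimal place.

Spherical spreading from a point source gives a 20·log₁₀(r₂/r₁) drop.
L₂ = 96.9 − 20·log₁₀(5.7/2.4) = 96.9 − 7.513 = 89.39 dB SPL.

89.4 dB SPL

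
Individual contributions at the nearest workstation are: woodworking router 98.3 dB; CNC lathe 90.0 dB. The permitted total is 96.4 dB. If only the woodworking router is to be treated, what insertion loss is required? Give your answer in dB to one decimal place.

Fixed contribution from the other source: Σ 10^(L/10) = 10^(90.0/10) = 1.000e+09 (90.00 dB).
The limit corresponds to 10^(96.4/10) = 4.365e+09; subtracting the fixed part leaves 3.365e+09 for the woodworking router, i.e. 95.27 dB.
So the woodworking router must be reduced from 98.3 to 95.27 dB: IL = 3.03 dB.

3.0 dB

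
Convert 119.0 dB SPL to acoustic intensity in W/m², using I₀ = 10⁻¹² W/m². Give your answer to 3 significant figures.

I = I₀·10^(L/10) = 10⁻¹² × 10^(119.0/10) = 10^(-0.100).

0.794 W/m²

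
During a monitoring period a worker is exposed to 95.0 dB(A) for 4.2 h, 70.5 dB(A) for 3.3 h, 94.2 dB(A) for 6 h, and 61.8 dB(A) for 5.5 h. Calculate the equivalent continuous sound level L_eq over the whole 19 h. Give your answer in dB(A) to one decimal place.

91.9 dB(A)

Weight each interval's intensity by its duration and average over T = 19 h:
Σ tᵢ·10^(Lᵢ/10) = 4.2·10^(95.0/10) + 3.3·10^(70.5/10) + 6·10^(94.2/10) + 5.5·10^(61.8/10) = 2.911e+10.
L_eq = 10·log₁₀(2.911e+10/19) = 91.85 dB(A).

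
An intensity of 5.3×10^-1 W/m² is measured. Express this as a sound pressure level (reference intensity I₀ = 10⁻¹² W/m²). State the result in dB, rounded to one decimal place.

117.2 dB

L = 10·log₁₀(I/I₀) = 10·log₁₀(5.3×10^-1/10⁻¹²) = 10·log₁₀(5.3×10^11).
L = 10·(0.7243 + 11) = 117.24 dB.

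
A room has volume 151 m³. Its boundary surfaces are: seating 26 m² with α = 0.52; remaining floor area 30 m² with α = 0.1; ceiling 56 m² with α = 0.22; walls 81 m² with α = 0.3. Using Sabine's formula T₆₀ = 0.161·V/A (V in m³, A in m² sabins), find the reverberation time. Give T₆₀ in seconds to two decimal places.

0.46 s

Total absorption A = 26·0.52 + 30·0.1 + 56·0.22 + 81·0.3 = 53.14 m² sabins.
T₆₀ = 0.161·V/A = 0.161·151/53.14 = 0.457 s.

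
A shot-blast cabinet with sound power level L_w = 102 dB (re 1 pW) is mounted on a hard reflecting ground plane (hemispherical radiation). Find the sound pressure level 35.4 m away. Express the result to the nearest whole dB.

63 dB

The power spreads over a hemisphere of area 2π·r², so L_p = L_w − 10·log₁₀(2π·r²).
2π·r² = 7874 m², 10·log₁₀ of that is 38.962 dB.
L_p = 102 − 38.962 = 63.04 dB.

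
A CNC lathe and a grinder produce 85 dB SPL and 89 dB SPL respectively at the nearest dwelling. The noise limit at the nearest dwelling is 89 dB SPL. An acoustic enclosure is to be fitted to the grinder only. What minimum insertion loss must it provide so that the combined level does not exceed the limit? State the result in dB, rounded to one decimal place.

The untreated sources together contribute 10^(85/10) = 3.162e+08, i.e. 85.00 dB SPL.
To meet 89 dB SPL overall, the treated grinder may contribute at most 10^(89/10) − 3.162e+08 = 4.781e+08, i.e. 86.80 dB SPL.
So the grinder must be reduced from 89 to 86.80 dB SPL: IL = 2.20 dB.

2.2 dB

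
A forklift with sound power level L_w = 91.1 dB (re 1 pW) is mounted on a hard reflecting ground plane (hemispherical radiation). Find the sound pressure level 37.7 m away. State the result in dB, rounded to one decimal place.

The power spreads over a hemisphere of area 2π·r², so L_p = L_w − 10·log₁₀(2π·r²).
2π·r² = 8930 m², 10·log₁₀ of that is 39.509 dB.
L_p = 91.1 − 39.509 = 51.59 dB.

51.6 dB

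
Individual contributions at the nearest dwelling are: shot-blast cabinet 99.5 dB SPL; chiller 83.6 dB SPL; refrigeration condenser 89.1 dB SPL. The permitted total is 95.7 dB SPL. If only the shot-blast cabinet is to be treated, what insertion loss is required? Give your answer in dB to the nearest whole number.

5 dB

The untreated sources together contribute 10^(83.6/10) + 10^(89.1/10) = 1.042e+09, i.e. 90.18 dB SPL.
To meet 95.7 dB SPL overall, the treated shot-blast cabinet may contribute at most 10^(95.7/10) − 1.042e+09 = 2.673e+09, i.e. 94.27 dB SPL.
So the shot-blast cabinet must be reduced from 99.5 to 94.27 dB SPL: IL = 5.23 dB.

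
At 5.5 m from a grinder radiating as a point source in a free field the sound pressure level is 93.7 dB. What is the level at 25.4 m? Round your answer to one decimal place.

80.4 dB

Spherical spreading from a point source gives a 20·log₁₀(r₂/r₁) drop.
L₂ = 93.7 − 20·log₁₀(25.4/5.5) = 93.7 − 13.289 = 80.41 dB.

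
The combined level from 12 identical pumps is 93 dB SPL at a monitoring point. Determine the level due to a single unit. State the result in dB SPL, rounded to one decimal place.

For N identical incoherent sources L_total = L₁ + 10·log₁₀ N, so L₁ = 93 − 10·log₁₀(12) = 93 − 10.792.

82.2 dB SPL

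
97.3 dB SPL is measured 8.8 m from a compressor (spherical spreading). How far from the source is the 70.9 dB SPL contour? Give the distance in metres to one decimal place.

183.9 m

The 26.4 dB drop corresponds to a distance ratio of 10^(26.4/20) for a point source.
r₂ = 8.8·10^((97.3−70.9)/20) = 8.8·10^(26.4/20) = 183.86 m.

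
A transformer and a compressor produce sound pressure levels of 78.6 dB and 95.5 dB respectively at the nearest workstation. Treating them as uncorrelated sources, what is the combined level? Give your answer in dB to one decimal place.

For uncorrelated sources the intensities add, so convert each level to linear form, sum, and take 10·log₁₀ of the total.
Σ 10^(L/10) = 10^(78.6/10) + 10^(95.5/10) = 3.621e+09.
L_total = 10·log₁₀(3.621e+09) = 95.59 dB.

95.6 dB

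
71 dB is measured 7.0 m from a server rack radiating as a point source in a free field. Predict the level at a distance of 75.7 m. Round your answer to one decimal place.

50.3 dB

Point-source attenuation: ΔL = 20·log₁₀(r₂/r₁) = 20·log₁₀(75.7/7.0) = 20.680 dB.
L₂ = 71 − 20·log₁₀(75.7/7.0) = 71 − 20.680 = 50.32 dB.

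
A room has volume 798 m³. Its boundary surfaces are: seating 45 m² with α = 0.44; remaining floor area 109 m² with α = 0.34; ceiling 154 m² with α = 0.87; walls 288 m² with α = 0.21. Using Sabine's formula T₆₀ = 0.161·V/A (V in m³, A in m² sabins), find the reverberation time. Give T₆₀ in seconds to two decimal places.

A = Σ Sᵢαᵢ = 45·0.44 + 109·0.34 + 154·0.87 + 288·0.21 = 251.32 m².
T₆₀ = 0.161·V/A = 0.161·798/251.32 = 0.511 s.

0.51 s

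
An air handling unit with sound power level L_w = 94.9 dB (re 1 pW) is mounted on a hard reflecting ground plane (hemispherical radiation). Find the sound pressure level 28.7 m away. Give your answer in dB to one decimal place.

Free-field hemispherical radiation: L_p = L_w − 10·log₁₀(2π·r²), r = 28.7 m.
2π·r² = 5175 m², 10·log₁₀ of that is 37.139 dB.
L_p = 94.9 − 37.139 = 57.76 dB.

57.8 dB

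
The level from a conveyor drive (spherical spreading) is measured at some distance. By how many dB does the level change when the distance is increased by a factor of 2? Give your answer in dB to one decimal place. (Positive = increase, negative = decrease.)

-6.0 dB

With spherical spreading the level changes by −20·log₁₀(r₂/r₁).
ΔL = −20·log₁₀(2) = -6.02 dB.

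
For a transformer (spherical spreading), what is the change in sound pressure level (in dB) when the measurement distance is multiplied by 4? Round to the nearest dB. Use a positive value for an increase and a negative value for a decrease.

With spherical spreading the level changes by −20·log₁₀(r₂/r₁).
ΔL = −20·log₁₀(4) = -12.04 dB.

-12 dB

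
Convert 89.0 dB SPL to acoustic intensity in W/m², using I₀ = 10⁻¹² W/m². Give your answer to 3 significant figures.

I/I₀ = 10^(89.0/10) = 7.943e+08, so I = 7.943e+08 × 10⁻¹² W/m².

0.000794 W/m²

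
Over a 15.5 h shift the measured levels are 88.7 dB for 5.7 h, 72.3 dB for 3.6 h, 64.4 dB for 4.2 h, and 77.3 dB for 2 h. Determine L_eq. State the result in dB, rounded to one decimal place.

84.5 dB

The energy average is taken in the linear domain: L_eq = 10·log₁₀[(Σ tᵢ·10^(Lᵢ/10))/T], T = 15.5 h.
Σ tᵢ·10^(Lᵢ/10) = 5.7·10^(88.7/10) + 3.6·10^(72.3/10) + 4.2·10^(64.4/10) + 2·10^(77.3/10) = 4.406e+09.
L_eq = 10·log₁₀(4.406e+09/15.5) = 84.54 dB.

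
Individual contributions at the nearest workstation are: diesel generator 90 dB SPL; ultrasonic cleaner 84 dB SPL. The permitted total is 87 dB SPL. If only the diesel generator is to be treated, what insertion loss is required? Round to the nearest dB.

6 dB

Everything except the diesel generator sums to 10^(84/10) = 2.512e+08 in linear terms, 84.00 dB SPL.
To meet 87 dB SPL overall, the treated diesel generator may contribute at most 10^(87/10) − 2.512e+08 = 2.500e+08, i.e. 83.98 dB SPL.
Required insertion loss = 90 − 83.98 = 6.02 dB.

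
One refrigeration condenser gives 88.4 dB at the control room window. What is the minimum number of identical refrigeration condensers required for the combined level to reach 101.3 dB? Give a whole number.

Need L₁ + 10·log₁₀ N ≥ 101.3, i.e. log₁₀ N ≥ 1.29.
N ≥ 10^(12.9/10) = 19.498, so N = 20.

20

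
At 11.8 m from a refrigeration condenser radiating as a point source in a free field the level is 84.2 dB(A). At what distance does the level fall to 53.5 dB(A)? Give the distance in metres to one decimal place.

For a point source L₁ − L₂ = 20·log₁₀(r₂/r₁), so r₂ = r₁·10^((L₁−L₂)/20).
r₂ = 11.8·10^((84.2−53.5)/20) = 11.8·10^(30.7/20) = 404.47 m.

404.5 m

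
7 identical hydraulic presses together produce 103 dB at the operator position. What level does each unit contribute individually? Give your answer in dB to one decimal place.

For N identical incoherent sources L_total = L₁ + 10·log₁₀ N, so L₁ = 103 − 10·log₁₀(7) = 103 − 8.451.

94.5 dB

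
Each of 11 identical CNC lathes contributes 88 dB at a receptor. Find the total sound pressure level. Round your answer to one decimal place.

L_total = L₁ + 10·log₁₀ N for N identical incoherent sources.
L_total = 88 + 10·log₁₀(11) = 88 + 10.414 = 98.41 dB.

98.4 dB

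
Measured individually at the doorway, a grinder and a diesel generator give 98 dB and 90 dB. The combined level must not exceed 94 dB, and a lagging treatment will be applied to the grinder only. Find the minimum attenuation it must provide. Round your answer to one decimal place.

6.2 dB

Everything except the grinder sums to 10^(90/10) = 1.000e+09 in linear terms, 90.00 dB.
To meet 94 dB overall, the treated grinder may contribute at most 10^(94/10) − 1.000e+09 = 1.512e+09, i.e. 91.80 dB.
Required insertion loss = 98 − 91.80 = 6.20 dB.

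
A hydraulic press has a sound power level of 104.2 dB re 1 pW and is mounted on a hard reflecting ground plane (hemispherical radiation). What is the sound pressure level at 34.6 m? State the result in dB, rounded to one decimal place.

L_p = L_w − 10·log₁₀(2π·r²) with r = 34.6 m.
2π·r² = 7522 m², 10·log₁₀ of that is 38.763 dB.
L_p = 104.2 − 38.763 = 65.44 dB.

65.4 dB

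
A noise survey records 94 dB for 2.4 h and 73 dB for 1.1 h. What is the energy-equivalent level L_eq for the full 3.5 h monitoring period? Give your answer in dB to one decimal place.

92.4 dB

Weight each interval's intensity by its duration and average over T = 3.5 h:
Σ tᵢ·10^(Lᵢ/10) = 2.4·10^(94/10) + 1.1·10^(73/10) = 6.050e+09.
L_eq = 10·log₁₀(6.050e+09/3.5) = 92.38 dB.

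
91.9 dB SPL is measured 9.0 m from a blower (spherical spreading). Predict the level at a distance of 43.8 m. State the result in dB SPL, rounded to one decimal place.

78.2 dB SPL

Spherical spreading from a point source gives a 20·log₁₀(r₂/r₁) drop.
L₂ = 91.9 − 20·log₁₀(43.8/9.0) = 91.9 − 13.745 = 78.16 dB SPL.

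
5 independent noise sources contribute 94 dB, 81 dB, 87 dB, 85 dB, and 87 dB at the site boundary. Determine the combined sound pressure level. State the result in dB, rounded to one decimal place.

Incoherent sources combine by intensity addition: L_total = 10·log₁₀(Σ 10^(L_i/10)).
Σ 10^(L/10) = 10^(94/10) + 10^(81/10) + 10^(87/10) + 10^(85/10) + 10^(87/10) = 3.956e+09.
L_total = 10·log₁₀(3.956e+09) = 95.97 dB.

96.0 dB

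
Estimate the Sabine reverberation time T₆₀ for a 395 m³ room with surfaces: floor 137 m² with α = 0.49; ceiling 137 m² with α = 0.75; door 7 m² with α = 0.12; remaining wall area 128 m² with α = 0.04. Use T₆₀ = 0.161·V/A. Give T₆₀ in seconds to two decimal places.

Total absorption A = 137·0.49 + 137·0.75 + 7·0.12 + 128·0.04 = 175.84 m² sabins.
T₆₀ = 0.161·V/A = 0.161·395/175.84 = 0.362 s.

0.36 s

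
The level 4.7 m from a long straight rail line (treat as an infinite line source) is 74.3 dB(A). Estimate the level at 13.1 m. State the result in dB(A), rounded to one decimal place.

For a line source, L₂ = L₁ − 10·log₁₀(r₂/r₁).
L₂ = 74.3 − 10·log₁₀(13.1/4.7) = 74.3 − 4.452 = 69.85 dB(A).

69.8 dB(A)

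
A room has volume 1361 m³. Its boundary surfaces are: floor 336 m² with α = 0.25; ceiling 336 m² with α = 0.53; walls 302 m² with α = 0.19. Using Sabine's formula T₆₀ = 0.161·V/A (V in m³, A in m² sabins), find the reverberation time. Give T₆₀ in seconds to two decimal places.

A = Σ Sᵢαᵢ = 336·0.25 + 336·0.53 + 302·0.19 = 319.46 m².
T₆₀ = 0.161 × 1361 / 319.46 = 0.686 s.

0.69 s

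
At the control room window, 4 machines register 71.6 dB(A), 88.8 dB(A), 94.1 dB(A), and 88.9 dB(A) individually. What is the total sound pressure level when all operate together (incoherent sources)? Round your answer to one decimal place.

96.1 dB(A)

For uncorrelated sources the intensities add, so convert each level to linear form, sum, and take 10·log₁₀ of the total.
Σ 10^(L/10) = 10^(71.6/10) + 10^(88.8/10) + 10^(94.1/10) + 10^(88.9/10) = 4.120e+09.
L_total = 10·log₁₀(4.120e+09) = 96.15 dB(A).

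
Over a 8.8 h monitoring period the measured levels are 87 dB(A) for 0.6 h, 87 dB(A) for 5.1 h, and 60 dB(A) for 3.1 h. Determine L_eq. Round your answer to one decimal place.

85.1 dB(A)

L_eq = 10·log₁₀[(1/T)·Σ tᵢ·10^(Lᵢ/10)] with T = 8.8 h.
Σ tᵢ·10^(Lᵢ/10) = 0.6·10^(87/10) + 5.1·10^(87/10) + 3.1·10^(60/10) = 2.860e+09.
L_eq = 10·log₁₀(2.860e+09/8.8) = 85.12 dB(A).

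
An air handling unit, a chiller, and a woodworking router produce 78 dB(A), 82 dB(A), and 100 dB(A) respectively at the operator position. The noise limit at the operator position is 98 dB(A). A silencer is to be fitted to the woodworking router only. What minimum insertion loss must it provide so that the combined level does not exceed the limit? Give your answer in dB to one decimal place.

Fixed contribution from the other sources: Σ 10^(L/10) = 10^(78/10) + 10^(82/10) = 2.216e+08 (83.46 dB(A)).
To meet 98 dB(A) overall, the treated woodworking router may contribute at most 10^(98/10) − 2.216e+08 = 6.088e+09, i.e. 97.84 dB(A).
Required insertion loss = 100 − 97.84 = 2.16 dB.

2.2 dB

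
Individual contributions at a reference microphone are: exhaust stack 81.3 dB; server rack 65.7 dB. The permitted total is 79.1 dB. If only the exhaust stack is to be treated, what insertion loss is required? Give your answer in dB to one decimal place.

The untreated sources together contribute 10^(65.7/10) = 3.715e+06, i.e. 65.70 dB.
The limit corresponds to 10^(79.1/10) = 8.128e+07; subtracting the fixed part leaves 7.757e+07 for the exhaust stack, i.e. 78.90 dB.
Required insertion loss = 81.3 − 78.90 = 2.40 dB.

2.4 dB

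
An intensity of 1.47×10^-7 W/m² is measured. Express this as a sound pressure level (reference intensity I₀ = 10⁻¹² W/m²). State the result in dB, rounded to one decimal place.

51.7 dB

Dividing by I₀ shifts the exponent by 12: I/I₀ = 1.47×10^5.
L = 10·(0.1673 + 5) = 51.67 dB.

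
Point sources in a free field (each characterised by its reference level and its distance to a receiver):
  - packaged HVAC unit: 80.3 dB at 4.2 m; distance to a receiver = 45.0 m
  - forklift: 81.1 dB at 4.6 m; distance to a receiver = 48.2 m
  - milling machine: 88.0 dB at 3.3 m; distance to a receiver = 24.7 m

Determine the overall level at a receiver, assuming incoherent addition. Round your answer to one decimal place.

Propagate each source to the receiver with L = L_ref − 20·log₁₀(r/r_ref), then add intensities.
packaged HVAC unit: 80.3 − 20·log₁₀(45.0/4.2) = 80.3 − 20.60 = 59.70 dB.
forklift: 81.1 − 20·log₁₀(48.2/4.6) = 81.1 − 20.41 = 60.69 dB.
milling machine: 88.0 − 20·log₁₀(24.7/3.3) = 88.0 − 17.48 = 70.52 dB.
Σ 10^(L/10) = 1.337e+07 → L_total = 10·log₁₀(1.337e+07) = 71.26 dB.

71.3 dB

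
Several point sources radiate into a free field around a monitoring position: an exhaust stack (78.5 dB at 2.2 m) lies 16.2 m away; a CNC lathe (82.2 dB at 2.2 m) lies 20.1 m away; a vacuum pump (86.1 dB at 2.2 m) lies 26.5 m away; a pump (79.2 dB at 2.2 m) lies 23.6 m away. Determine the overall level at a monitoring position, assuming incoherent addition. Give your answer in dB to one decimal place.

68.3 dB

First find each source's level at the receiver (point-source: −20·log₁₀(r/r_ref)), then combine on an intensity basis.
exhaust stack: 78.5 − 20·log₁₀(16.2/2.2) = 78.5 − 17.34 = 61.16 dB.
CNC lathe: 82.2 − 20·log₁₀(20.1/2.2) = 82.2 − 19.22 = 62.98 dB.
vacuum pump: 86.1 − 20·log₁₀(26.5/2.2) = 86.1 − 21.62 = 64.48 dB.
pump: 79.2 − 20·log₁₀(23.6/2.2) = 79.2 − 20.61 = 58.59 dB.
Σ 10^(L/10) = 6.824e+06 → L_total = 10·log₁₀(6.824e+06) = 68.34 dB.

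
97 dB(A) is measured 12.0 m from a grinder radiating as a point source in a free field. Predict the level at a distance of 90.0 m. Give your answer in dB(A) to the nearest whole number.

79 dB(A)

Point-source attenuation: ΔL = 20·log₁₀(r₂/r₁) = 20·log₁₀(90.0/12.0) = 17.501 dB.
L₂ = 97 − 20·log₁₀(90.0/12.0) = 97 − 17.501 = 79.50 dB(A).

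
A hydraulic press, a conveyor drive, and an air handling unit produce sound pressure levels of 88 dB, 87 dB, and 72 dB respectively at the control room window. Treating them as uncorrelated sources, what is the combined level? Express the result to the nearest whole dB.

For uncorrelated sources the intensities add, so convert each level to linear form, sum, and take 10·log₁₀ of the total.
Σ 10^(L/10) = 10^(88/10) + 10^(87/10) + 10^(72/10) = 1.148e+09.
L_total = 10·log₁₀(1.148e+09) = 90.60 dB.

91 dB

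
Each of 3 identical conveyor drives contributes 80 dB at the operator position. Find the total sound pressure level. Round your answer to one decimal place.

N identical incoherent sources raise the level by 10·log₁₀ N.
L_total = 80 + 10·log₁₀(3) = 80 + 4.771 = 84.77 dB.

84.8 dB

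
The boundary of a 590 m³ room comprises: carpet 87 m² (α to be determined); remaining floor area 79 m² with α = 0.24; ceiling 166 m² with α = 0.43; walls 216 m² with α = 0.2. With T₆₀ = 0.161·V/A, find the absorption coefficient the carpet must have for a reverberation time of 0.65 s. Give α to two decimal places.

0.14

From T₆₀ = 0.161·V/A, the target T₆₀ = 0.65 s needs A = 0.161·590/0.65 = 146.14 m².
Absorption from the other surfaces = 79·0.24 + 166·0.43 + 216·0.2 = 133.54 m², so the carpet must supply 12.60 m² over 87 m².
α = 12.60/87 = 0.145.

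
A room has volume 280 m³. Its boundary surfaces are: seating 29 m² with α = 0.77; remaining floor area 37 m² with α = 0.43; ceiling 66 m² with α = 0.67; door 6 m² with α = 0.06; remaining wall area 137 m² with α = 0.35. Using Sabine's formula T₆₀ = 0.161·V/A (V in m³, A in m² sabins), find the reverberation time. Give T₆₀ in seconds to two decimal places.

0.34 s

Summing Sᵢαᵢ: 29·0.77 + 37·0.43 + 66·0.67 + 6·0.06 + 137·0.35 = 130.77 m².
T₆₀ = 0.161 × 280 / 130.77 = 0.345 s.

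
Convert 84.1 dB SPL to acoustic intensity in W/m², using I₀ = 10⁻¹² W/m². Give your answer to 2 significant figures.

0.00026 W/m²

I = I₀·10^(L/10) = 10⁻¹² × 10^(84.1/10) = 10^(-3.590).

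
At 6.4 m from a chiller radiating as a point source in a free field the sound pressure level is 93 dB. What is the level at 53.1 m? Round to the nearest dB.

Point-source attenuation: ΔL = 20·log₁₀(r₂/r₁) = 20·log₁₀(53.1/6.4) = 18.378 dB.
L₂ = 93 − 20·log₁₀(53.1/6.4) = 93 − 18.378 = 74.62 dB.

75 dB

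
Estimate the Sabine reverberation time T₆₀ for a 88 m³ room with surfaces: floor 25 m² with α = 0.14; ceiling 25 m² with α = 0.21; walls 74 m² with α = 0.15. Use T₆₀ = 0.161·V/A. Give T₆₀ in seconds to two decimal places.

0.71 s

A = Σ Sᵢαᵢ = 25·0.14 + 25·0.21 + 74·0.15 = 19.85 m².
T₆₀ = 0.161·V/A = 0.161·88/19.85 = 0.714 s.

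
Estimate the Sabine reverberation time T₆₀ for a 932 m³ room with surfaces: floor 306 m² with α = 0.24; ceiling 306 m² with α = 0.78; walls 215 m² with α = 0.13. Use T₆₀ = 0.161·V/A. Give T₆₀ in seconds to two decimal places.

A = Σ Sᵢαᵢ = 306·0.24 + 306·0.78 + 215·0.13 = 340.07 m².
T₆₀ = 0.161·V/A = 0.161·932/340.07 = 0.441 s.

0.44 s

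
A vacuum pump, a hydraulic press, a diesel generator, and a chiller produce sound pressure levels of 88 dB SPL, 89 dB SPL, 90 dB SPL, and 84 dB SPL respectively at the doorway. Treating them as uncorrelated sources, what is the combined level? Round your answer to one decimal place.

94.3 dB SPL

Incoherent sources combine by intensity addition: L_total = 10·log₁₀(Σ 10^(L_i/10)).
Σ 10^(L/10) = 10^(88/10) + 10^(89/10) + 10^(90/10) + 10^(84/10) = 2.676e+09.
L_total = 10·log₁₀(2.676e+09) = 94.28 dB SPL.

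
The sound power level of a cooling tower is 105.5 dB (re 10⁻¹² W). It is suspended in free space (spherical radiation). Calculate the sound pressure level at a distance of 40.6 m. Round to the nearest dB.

Free-field spherical radiation: L_p = L_w − 10·log₁₀(4π·r²), r = 40.6 m.
4π·r² = 2.071e+04 m², 10·log₁₀ of that is 43.163 dB.
L_p = 105.5 − 43.163 = 62.34 dB.

62 dB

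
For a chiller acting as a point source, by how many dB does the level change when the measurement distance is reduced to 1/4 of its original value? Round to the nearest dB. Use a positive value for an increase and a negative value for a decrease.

Point-source spreading: ΔL = −20·log₁₀(r₂/r₁).
ΔL = −20·log₁₀(0.25) = +12.04 dB.

+12 dB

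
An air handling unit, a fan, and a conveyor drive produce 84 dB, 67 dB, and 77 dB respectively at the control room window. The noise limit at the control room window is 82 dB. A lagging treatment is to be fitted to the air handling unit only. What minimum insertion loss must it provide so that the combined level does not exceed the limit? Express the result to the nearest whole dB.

Fixed contribution from the other sources: Σ 10^(L/10) = 10^(67/10) + 10^(77/10) = 5.513e+07 (77.41 dB).
The limit corresponds to 10^(82/10) = 1.585e+08; subtracting the fixed part leaves 1.034e+08 for the air handling unit, i.e. 80.14 dB.
Required insertion loss = 84 − 80.14 = 3.86 dB.

4 dB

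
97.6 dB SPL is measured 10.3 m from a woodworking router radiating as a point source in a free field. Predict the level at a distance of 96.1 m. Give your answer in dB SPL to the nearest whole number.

78 dB SPL

Spherical spreading from a point source gives a 20·log₁₀(r₂/r₁) drop.
L₂ = 97.6 − 20·log₁₀(96.1/10.3) = 97.6 − 19.398 = 78.20 dB SPL.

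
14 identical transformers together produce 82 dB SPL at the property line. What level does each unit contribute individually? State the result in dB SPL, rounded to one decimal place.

For N identical incoherent sources L_total = L₁ + 10·log₁₀ N, so L₁ = 82 − 10·log₁₀(14) = 82 − 11.461.

70.5 dB SPL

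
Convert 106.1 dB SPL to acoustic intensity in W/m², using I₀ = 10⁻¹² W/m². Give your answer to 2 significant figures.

I = I₀·10^(L/10) = 10⁻¹² × 10^(106.1/10) = 10^(-1.390).

0.041 W/m²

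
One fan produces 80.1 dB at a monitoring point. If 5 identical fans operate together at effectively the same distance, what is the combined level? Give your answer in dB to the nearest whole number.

With 5 equal, uncorrelated contributions the intensity is 5× that of one unit, giving a rise of 10·log₁₀ 5.
L_total = 80.1 + 10·log₁₀(5) = 80.1 + 6.990 = 87.09 dB.

87 dB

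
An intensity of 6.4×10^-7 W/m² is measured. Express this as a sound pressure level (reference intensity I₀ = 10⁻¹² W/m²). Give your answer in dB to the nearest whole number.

58 dB

I/I₀ = 6.4×10^-7/10⁻¹² = 6.4×10^5, and L = 10·log₁₀(I/I₀).
L = 10·(0.8062 + 5) = 58.06 dB.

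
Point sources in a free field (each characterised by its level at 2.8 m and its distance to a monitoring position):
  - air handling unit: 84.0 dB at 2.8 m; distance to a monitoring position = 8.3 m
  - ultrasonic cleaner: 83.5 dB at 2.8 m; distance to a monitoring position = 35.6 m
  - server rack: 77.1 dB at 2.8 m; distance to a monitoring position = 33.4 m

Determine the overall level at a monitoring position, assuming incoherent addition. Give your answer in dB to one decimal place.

74.8 dB

Propagate each source to the receiver with L = L_ref − 20·log₁₀(r/r_ref), then add intensities.
air handling unit: 84.0 − 20·log₁₀(8.3/2.8) = 84.0 − 9.44 = 74.56 dB.
ultrasonic cleaner: 83.5 − 20·log₁₀(35.6/2.8) = 83.5 − 22.09 = 61.41 dB.
server rack: 77.1 − 20·log₁₀(33.4/2.8) = 77.1 − 21.53 = 55.57 dB.
Σ 10^(L/10) = 3.033e+07 → L_total = 10·log₁₀(3.033e+07) = 74.82 dB.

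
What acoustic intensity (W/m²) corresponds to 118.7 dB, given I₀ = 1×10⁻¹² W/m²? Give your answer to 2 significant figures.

I/I₀ = 10^(118.7/10) = 7.413e+11, so I = 7.413e+11 × 10⁻¹² W/m².

0.74 W/m²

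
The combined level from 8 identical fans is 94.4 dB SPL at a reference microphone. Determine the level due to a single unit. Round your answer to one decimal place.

8 equal contributions raise the level by 10·log₁₀ 8 = 9.031 dB, so each unit alone gives 94.4 − 9.031.

85.4 dB SPL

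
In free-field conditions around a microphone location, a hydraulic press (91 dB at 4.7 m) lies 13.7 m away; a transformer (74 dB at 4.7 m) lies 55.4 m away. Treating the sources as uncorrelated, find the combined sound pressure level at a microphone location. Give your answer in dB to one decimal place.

81.7 dB

Propagate each source to the receiver with L = L_ref − 20·log₁₀(r/r_ref), then add intensities.
hydraulic press: 91 − 20·log₁₀(13.7/4.7) = 91 − 9.29 = 81.71 dB.
transformer: 74 − 20·log₁₀(55.4/4.7) = 74 − 21.43 = 52.57 dB.
Σ 10^(L/10) = 1.483e+08 → L_total = 10·log₁₀(1.483e+08) = 81.71 dB.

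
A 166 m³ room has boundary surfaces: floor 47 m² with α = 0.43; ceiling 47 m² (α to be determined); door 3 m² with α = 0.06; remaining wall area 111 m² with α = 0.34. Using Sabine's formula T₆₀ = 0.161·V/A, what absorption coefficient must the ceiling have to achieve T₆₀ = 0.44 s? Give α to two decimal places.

0.06

Required total absorption A = 0.161·166/0.44 = 60.74 m².
Absorption from the other surfaces = 47·0.43 + 3·0.06 + 111·0.34 = 58.13 m², so the ceiling must supply 2.61 m² over 47 m².
α = 2.61/47 = 0.056.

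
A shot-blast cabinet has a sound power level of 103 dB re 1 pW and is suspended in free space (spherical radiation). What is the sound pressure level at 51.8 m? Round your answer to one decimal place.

57.7 dB

L_p = L_w − 10·log₁₀(4π·r²) with r = 51.8 m.
4π·r² = 3.372e+04 m², 10·log₁₀ of that is 45.279 dB.
L_p = 103 − 45.279 = 57.72 dB.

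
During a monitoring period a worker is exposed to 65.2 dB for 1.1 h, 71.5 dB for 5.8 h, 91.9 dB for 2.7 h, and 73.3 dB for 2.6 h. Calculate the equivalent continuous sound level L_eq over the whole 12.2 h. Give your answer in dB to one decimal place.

L_eq = 10·log₁₀[(1/T)·Σ tᵢ·10^(Lᵢ/10)] with T = 12.2 h.
Σ tᵢ·10^(Lᵢ/10) = 1.1·10^(65.2/10) + 5.8·10^(71.5/10) + 2.7·10^(91.9/10) + 2.6·10^(73.3/10) = 4.323e+09.
L_eq = 10·log₁₀(4.323e+09/12.2) = 85.49 dB.

85.5 dB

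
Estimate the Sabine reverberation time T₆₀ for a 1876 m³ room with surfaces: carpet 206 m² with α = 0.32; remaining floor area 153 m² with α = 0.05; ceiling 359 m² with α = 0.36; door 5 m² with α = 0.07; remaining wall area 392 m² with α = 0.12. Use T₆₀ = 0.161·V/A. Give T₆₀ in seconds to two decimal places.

1.21 s

Summing Sᵢαᵢ: 206·0.32 + 153·0.05 + 359·0.36 + 5·0.07 + 392·0.12 = 250.20 m².
T₆₀ = 0.161·V/A = 0.161·1876/250.20 = 1.207 s.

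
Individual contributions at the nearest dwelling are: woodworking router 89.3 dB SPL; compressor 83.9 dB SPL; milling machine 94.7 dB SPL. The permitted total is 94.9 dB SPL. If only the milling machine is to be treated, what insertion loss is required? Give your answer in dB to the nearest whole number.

2 dB

Fixed contribution from the other sources: Σ 10^(L/10) = 10^(89.3/10) + 10^(83.9/10) = 1.097e+09 (90.40 dB SPL).
The limit corresponds to 10^(94.9/10) = 3.090e+09; subtracting the fixed part leaves 1.994e+09 for the milling machine, i.e. 93.00 dB SPL.
So the milling machine must be reduced from 94.7 to 93.00 dB SPL: IL = 1.70 dB.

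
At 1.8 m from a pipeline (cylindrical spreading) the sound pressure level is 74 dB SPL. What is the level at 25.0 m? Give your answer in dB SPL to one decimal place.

62.6 dB SPL

Cylindrical spreading from a line source gives a 10·log₁₀(r₂/r₁) drop.
L₂ = 74 − 10·log₁₀(25.0/1.8) = 74 − 11.427 = 62.57 dB SPL.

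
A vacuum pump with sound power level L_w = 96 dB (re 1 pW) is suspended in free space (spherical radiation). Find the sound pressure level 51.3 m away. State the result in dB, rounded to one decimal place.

The power spreads over a sphere of area 4π·r², so L_p = L_w − 10·log₁₀(4π·r²).
4π·r² = 3.307e+04 m², 10·log₁₀ of that is 45.194 dB.
L_p = 96 − 45.194 = 50.81 dB.

50.8 dB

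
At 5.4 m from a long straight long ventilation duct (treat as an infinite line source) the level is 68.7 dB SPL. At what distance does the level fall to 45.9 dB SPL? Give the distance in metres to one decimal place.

1028.9 m

For a line source L₁ − L₂ = 10·log₁₀(r₂/r₁), so r₂ = r₁·10^((L₁−L₂)/10).
r₂ = 5.4·10^((68.7−45.9)/10) = 5.4·10^(22.8/10) = 1028.95 m.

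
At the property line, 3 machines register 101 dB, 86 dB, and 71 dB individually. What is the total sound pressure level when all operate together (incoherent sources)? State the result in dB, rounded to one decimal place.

101.1 dB

For uncorrelated sources the intensities add, so convert each level to linear form, sum, and take 10·log₁₀ of the total.
Σ 10^(L/10) = 10^(101/10) + 10^(86/10) + 10^(71/10) = 1.300e+10.
L_total = 10·log₁₀(1.300e+10) = 101.14 dB.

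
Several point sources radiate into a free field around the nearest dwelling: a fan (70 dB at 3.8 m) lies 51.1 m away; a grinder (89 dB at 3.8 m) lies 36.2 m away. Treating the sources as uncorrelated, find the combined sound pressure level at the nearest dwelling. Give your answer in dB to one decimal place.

Apply inverse-square spreading to bring every level to the receiver, then sum 10^(L/10).
fan: 70 − 20·log₁₀(51.1/3.8) = 70 − 22.57 = 47.43 dB.
grinder: 89 − 20·log₁₀(36.2/3.8) = 89 − 19.58 = 69.42 dB.
Σ 10^(L/10) = 8.808e+06 → L_total = 10·log₁₀(8.808e+06) = 69.45 dB.

69.4 dB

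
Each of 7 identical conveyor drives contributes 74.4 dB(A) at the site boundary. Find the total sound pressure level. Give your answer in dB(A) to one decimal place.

L_total = L₁ + 10·log₁₀ N for N identical incoherent sources.
L_total = 74.4 + 10·log₁₀(7) = 74.4 + 8.451 = 82.85 dB(A).

82.9 dB(A)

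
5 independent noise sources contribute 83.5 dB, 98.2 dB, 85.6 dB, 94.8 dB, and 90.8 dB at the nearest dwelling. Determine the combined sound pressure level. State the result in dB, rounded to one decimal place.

Incoherent sources combine by intensity addition: L_total = 10·log₁₀(Σ 10^(L_i/10)).
Σ 10^(L/10) = 10^(83.5/10) + 10^(98.2/10) + 10^(85.6/10) + 10^(94.8/10) + 10^(90.8/10) = 1.142e+10.
L_total = 10·log₁₀(1.142e+10) = 100.58 dB.

100.6 dB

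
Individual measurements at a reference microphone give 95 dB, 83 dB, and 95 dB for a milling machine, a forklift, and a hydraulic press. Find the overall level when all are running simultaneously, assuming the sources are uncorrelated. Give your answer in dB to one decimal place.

For uncorrelated sources the intensities add, so convert each level to linear form, sum, and take 10·log₁₀ of the total.
Σ 10^(L/10) = 10^(95/10) + 10^(83/10) + 10^(95/10) = 6.524e+09.
L_total = 10·log₁₀(6.524e+09) = 98.15 dB.

98.1 dB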